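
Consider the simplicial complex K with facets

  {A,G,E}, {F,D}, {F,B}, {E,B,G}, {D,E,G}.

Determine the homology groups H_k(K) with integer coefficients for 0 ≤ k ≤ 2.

Fix the vertex order A < B < D < E < F < G and write every simplex with vertices in increasing order. Then dim K = 2 and the simplices of K are:

  0-simplices (6): A, B, D, E, F, G
  1-simplices (9): AE, AG, BE, BF, BG, DE, DF, DG, EG
  2-simplices (3): AEG, BEG, DEG

Hence C_0 ≅ Z^6, C_1 ≅ Z^9, C_2 ≅ Z^3.

The boundary map ∂_1: C_1 → C_0 sends each edge [p,q] (with p < q) to q − p.
The 6×9 boundary matrix has rank 5 and Smith normal form diag(1,1,1,1,1).

∂_2: C_2 → C_1 maps a triangle to the signed sum of its edges. For instance
  ∂DEG = EG − DG + DE,
  ∂BEG = EG − BG + BE.
This gives a 9×3 integer matrix of rank 3; reducing to Smith normal form yields diagonal entries (1,1,1).

Reading off H_k = ker ∂_k / im ∂_{k+1}:

  H_0: rank C_0 − rank ∂_1 = 6 − 5 = 1, and the invariant factors of ∂_1 are all 1, so H_0 = Z.
  H_1: rank ker ∂_1 − rank ∂_2 = (9 − 5) − 3 = 1, and the invariant factors of ∂_2 are all 1, so H_1 = Z.
  H_2: rank ker ∂_2 − rank ∂_3 = (3 − 3) − 0 = 0, and there is no ∂_3, so H_2 = 0.

H_0 ≅ Z,  H_1 ≅ Z,  H_2 = 0.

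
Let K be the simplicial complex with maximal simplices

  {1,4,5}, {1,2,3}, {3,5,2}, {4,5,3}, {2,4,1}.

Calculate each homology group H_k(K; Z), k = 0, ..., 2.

Take the total order 1 < 2 < 3 < 4 < 5 on the vertex set. Then K (dimension 2) consists of the simplices:

  0-simplices (5): [1], [2], [3], [4], [5]
  1-simplices (10): [1,2], [1,3], [1,4], [1,5], [2,3], [2,4], [2,5], [3,4], [3,5], [4,5]
  2-simplices (5): [1,2,3], [1,2,4], [1,4,5], [2,3,5], [3,4,5]

giving chain groups C_0 ≅ Z^5, C_1 ≅ Z^10, C_2 ≅ Z^5.

∂_1: C_1 → C_0 sends each edge [p,q] (with p < q) to q − p.
The resulting 5×10 matrix has rank 4, and its Smith normal form has invariant factors (1,1,1,1).

Boundary ∂_2: C_2 → C_1 sends each 2-simplex [p,q,r] to [q,r] − [p,r] + [p,q]. For instance
  ∂[1,4,5] = [4,5] − [1,5] + [1,4],
  ∂[1,2,4] = [2,4] − [1,4] + [1,2].
The 10×5 boundary matrix has rank 5 and Smith normal form diag(1,1,1,1,1).

Computing H_k = (kernel of ∂_k) / (image of ∂_{k+1}):

  H_0: rank C_0 − rank ∂_1 = 5 − 4 = 1, and the invariant factors of ∂_1 are all 1, so H_0 = Z.
  H_1: rank ker ∂_1 − rank ∂_2 = (10 − 4) − 5 = 1, and the invariant factors of ∂_2 are all 1, so H_1 = Z.
  H_2: rank ker ∂_2 − rank ∂_3 = (5 − 5) − 0 = 0, and there is no ∂_3, so H_2 = 0.

H_0 = Z,  H_1 = Z,  H_2 = 0.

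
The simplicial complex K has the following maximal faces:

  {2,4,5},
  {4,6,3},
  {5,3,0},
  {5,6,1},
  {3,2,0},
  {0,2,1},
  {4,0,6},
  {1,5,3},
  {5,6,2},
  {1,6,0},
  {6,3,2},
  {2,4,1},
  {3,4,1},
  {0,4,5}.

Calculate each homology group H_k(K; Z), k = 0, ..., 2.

H_0 = Z,  H_1 = Z^2,  H_2 = Z.

We work with the vertex ordering 0 < 1 < 2 < 3 < 4 < 5 < 6. The simplices of K, each written with vertices in increasing order, are:

  0-simplices (7): [0], [1], [2], [3], [4], [5], [6]
  1-simplices (21): [0,1], [0,2], [0,3], [0,4], [0,5], [0,6], [1,2], [1,3], [1,4], [1,5], [1,6], [2,3], [2,4], [2,5], [2,6], [3,4], [3,5], [3,6], [4,5], [4,6], [5,6]
  2-simplices (14): [0,1,2], [0,1,6], [0,2,3], [0,3,5], [0,4,5], [0,4,6], [1,2,4], [1,3,4], [1,3,5], [1,5,6], [2,3,6], [2,4,5], [2,5,6], [3,4,6]

so the chain groups are C_0 ≅ Z^7, C_1 ≅ Z^21, C_2 ≅ Z^14.

∂_1: C_1 → C_0 sends each edge [p,q] (with p < q) to q − p. For instance
  ∂[1,5] = [5] − [1].
The 7×21 boundary matrix has rank 6 and Smith normal form diag(1,1,1,1,1,1).

The boundary map ∂_2: C_2 → C_1 sends each 2-simplex [p,q,r] to [q,r] − [p,r] + [p,q]. For instance
  ∂[0,1,2] = [1,2] − [0,2] + [0,1],
  ∂[1,3,4] = [3,4] − [1,4] + [1,3].
This gives a 21×14 integer matrix of rank 13; reducing to Smith normal form yields diagonal entries (1,1,1,1,1,1,1,1,1,1,1,1,1).

Computing H_k = (kernel of ∂_k) / (image of ∂_{k+1}):

  H_0: rank C_0 − rank ∂_1 = 7 − 6 = 1, and the invariant factors of ∂_1 are all 1, so H_0 ≅ Z.
  H_1: rank ker ∂_1 − rank ∂_2 = (21 − 6) − 13 = 2, and the invariant factors of ∂_2 are all 1, so H_1 ≅ Z^2.
  H_2: rank ker ∂_2 − rank ∂_3 = (14 − 13) − 0 = 1, and there is no ∂_3, so H_2 ≅ Z.

(K is a triangulation of the torus T^2.)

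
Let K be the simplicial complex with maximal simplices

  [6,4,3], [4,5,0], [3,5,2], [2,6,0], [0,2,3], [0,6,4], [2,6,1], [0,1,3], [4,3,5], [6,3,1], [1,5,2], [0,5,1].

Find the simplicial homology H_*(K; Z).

Order the vertices as 0 < 1 < 2 < 3 < 4 < 5 < 6. Listing each simplex with vertices in this order, K has dimension 2 with simplices:

  0-simplices (7): [0], [1], [2], [3], [4], [5], [6]
  1-simplices (18): [0,1], [0,2], [0,3], [0,4], [0,5], [0,6], [1,2], [1,3], [1,5], [1,6], [2,3], [2,5], [2,6], [3,4], [3,5], [3,6], [4,5], [4,6]
  2-simplices (12): [0,1,3], [0,1,5], [0,2,3], [0,2,6], [0,4,5], [0,4,6], [1,2,5], [1,2,6], [1,3,6], [2,3,5], [3,4,5], [3,4,6]

giving chain groups C_0 ≅ Z^7, C_1 ≅ Z^18, C_2 ≅ Z^12.

∂_1: C_1 → C_0 is given by ∂[p,q] = [q] − [p]. For instance
  ∂[1,3] = [3] − [1].
As a 7×18 matrix over Z this has rank 6, with invariant factors (1,1,1,1,1,1).

∂_2: C_2 → C_1 sends each 2-simplex [p,q,r] to [q,r] − [p,r] + [p,q]. For instance
  ∂[0,4,6] = [4,6] − [0,6] + [0,4],
  ∂[3,4,5] = [4,5] − [3,5] + [3,4].
As a 18×12 matrix over Z this has rank 12, with invariant factors (1,1,1,1,1,1,1,1,1,1,1,2).

Now H_k = ker ∂_k / im ∂_{k+1}, so:

  H_0: rank C_0 − rank ∂_1 = 7 − 6 = 1, and the invariant factors of ∂_1 are all 1, so H_0 ≅ Z.
  H_1: rank ker ∂_1 − rank ∂_2 = (18 − 6) − 12 = 0, and ∂_2 has invariant factor 2 > 1, so H_1 ≅ Z/2.
  H_2: rank ker ∂_2 − rank ∂_3 = (12 − 12) − 0 = 0, and there is no ∂_3, so H_2 ≅ 0.

H_0 = Z,  H_1 = Z/2,  H_2 = 0.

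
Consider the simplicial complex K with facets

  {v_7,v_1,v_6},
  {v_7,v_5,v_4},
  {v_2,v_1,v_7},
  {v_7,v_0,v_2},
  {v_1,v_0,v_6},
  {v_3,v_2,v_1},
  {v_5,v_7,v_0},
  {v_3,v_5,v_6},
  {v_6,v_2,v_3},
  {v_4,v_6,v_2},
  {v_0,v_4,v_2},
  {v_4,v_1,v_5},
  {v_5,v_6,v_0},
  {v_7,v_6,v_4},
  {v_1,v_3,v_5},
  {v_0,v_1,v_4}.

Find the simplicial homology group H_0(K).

K has 8 vertices, 24 edges, 16 triangles.
rank ∂_0 = 0, rank ∂_1 = 7 ⇒ b_0 = 8 − 0 − 7 = 1; all invariant factors of ∂_1 are 1 so no torsion. So H_0 ≅ Z.

H_0 ≅ Z.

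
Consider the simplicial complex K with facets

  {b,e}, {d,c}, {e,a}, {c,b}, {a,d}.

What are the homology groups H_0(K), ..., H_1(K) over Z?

H_0 ≅ Z,  H_1 ≅ Z.

K has 5 vertices, 5 edges.
rank ∂_0 = 0, rank ∂_1 = 4 ⇒ b_0 = 5 − 0 − 4 = 1; all invariant factors of ∂_1 are 1 so no torsion. So H_0 ≅ Z.
rank ∂_1 = 4, rank ∂_2 = 0 ⇒ b_1 = 5 − 4 − 0 = 1. So H_1 ≅ Z.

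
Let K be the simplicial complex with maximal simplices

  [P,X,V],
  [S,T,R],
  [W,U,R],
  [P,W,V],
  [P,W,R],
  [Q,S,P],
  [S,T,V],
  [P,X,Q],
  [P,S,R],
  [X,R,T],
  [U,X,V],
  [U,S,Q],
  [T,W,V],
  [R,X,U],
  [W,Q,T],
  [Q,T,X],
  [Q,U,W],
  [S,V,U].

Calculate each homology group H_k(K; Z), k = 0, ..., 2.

Take the total order P < Q < R < S < T < U < V < W < X on the vertex set. Then K (dimension 2) consists of the simplices:

  0-simplices (9): P, Q, R, S, T, U, V, W, X
  1-simplices (27): PQ, PR, PS, PV, PW, PX, QS, QT, QU, QW, QX, RS, RT, RU, RW, RX, ST, SU, SV, TV, TW, TX, UV, UW, UX, VW, VX
  2-simplices (18): PQS, PQX, PRS, PRW, PVW, PVX, QSU, QTW, QTX, QUW, RST, RTX, RUW, RUX, STV, SUV, TVW, UVX

so the chain groups are C_0 ≅ Z^9, C_1 ≅ Z^27, C_2 ≅ Z^18.

∂_1: C_1 → C_0 maps an edge to its endpoints' difference, ∂[p,q] = q − p. For instance
  ∂TW = W − T.
The 9×27 boundary matrix has rank 8 and Smith normal form diag(1,1,1,1,1,1,1,1).

∂_2: C_2 → C_1 acts by ∂[p,q,r] = [q,r] − [p,r] + [p,q]. For instance
  ∂PVW = VW − PW + PV,
  ∂QTX = TX − QX + QT.
The 27×18 boundary matrix has rank 17 and Smith normal form diag(1,1,1,1,1,1,1,1,1,1,1,1,1,1,1,1,1).

Computing H_k = (kernel of ∂_k) / (image of ∂_{k+1}):

  H_0: rank C_0 − rank ∂_1 = 9 − 8 = 1, and the invariant factors of ∂_1 are all 1, so H_0 = Z.
  H_1: rank ker ∂_1 − rank ∂_2 = (27 − 8) − 17 = 2, and the invariant factors of ∂_2 are all 1, so H_1 = Z^2.
  H_2: rank ker ∂_2 − rank ∂_3 = (18 − 17) − 0 = 1, and there is no ∂_3, so H_2 = Z.

As a check, the Euler characteristic is 9 − 27 + 18 = 0, which agrees with 1 − 2 + 1 = 0.

H_0 ≅ Z,  H_1 ≅ Z^2,  H_2 ≅ Z.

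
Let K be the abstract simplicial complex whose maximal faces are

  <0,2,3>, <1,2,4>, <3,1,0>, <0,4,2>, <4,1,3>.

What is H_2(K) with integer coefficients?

Order the vertices as 0 < 1 < 2 < 3 < 4. Listing each simplex with vertices in this order, K has dimension 2 with simplices:

  0-simplices (5): [0], [1], [2], [3], [4]
  1-simplices (10): [0,1], [0,2], [0,3], [0,4], [1,2], [1,3], [1,4], [2,3], [2,4], [3,4]
  2-simplices (5): [0,1,3], [0,2,3], [0,2,4], [1,2,4], [1,3,4]

so the chain groups are C_0 ≅ Z^5, C_1 ≅ Z^10, C_2 ≅ Z^5.

The boundary map ∂_1: C_1 → C_0 sends each edge [p,q] (with p < q) to q − p. For instance
  ∂[2,4] = [4] − [2].
The 5×10 boundary matrix has rank 4 and Smith normal form diag(1,1,1,1).

∂_2: C_2 → C_1 sends each 2-simplex [p,q,r] to [q,r] − [p,r] + [p,q]. For instance
  ∂[1,2,4] = [2,4] − [1,4] + [1,2],
  ∂[1,3,4] = [3,4] − [1,4] + [1,3].
The resulting 10×5 matrix has rank 5, and its Smith normal form has invariant factors (1,1,1,1,1).

Reading off H_k = ker ∂_k / im ∂_{k+1}:

  H_2: rank ker ∂_2 − rank ∂_3 = (5 − 5) − 0 = 0, and there is no ∂_3, so H_2 ≅ 0.

(K is a triangulation of the Möbius band.)

H_2 = 0.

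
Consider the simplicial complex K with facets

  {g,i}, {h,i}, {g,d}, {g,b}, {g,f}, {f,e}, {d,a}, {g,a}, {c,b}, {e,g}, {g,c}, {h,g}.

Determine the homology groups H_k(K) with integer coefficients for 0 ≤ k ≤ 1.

Fix the vertex order a < b < c < d < e < f < g < h < i and write every simplex with vertices in increasing order. Then dim K = 1 and the simplices of K are:

  0-simplices (9): a, b, c, d, e, f, g, h, i
  1-simplices (12): ad, ag, bc, bg, cg, dg, ef, eg, fg, gh, gi, hi

so the chain groups are C_0 ≅ Z^9, C_1 ≅ Z^12.

∂_1: C_1 → C_0 maps an edge to its endpoints' difference, ∂[p,q] = q − p.
This gives a 9×12 integer matrix of rank 8; reducing to Smith normal form yields diagonal entries (1,1,1,1,1,1,1,1).

From H_k ≅ ker(∂_k) / im(∂_{k+1}) we obtain:

  H_0: rank C_0 − rank ∂_1 = 9 − 8 = 1, and the invariant factors of ∂_1 are all 1, so H_0 ≅ Z.
  H_1: rank ker ∂_1 − rank ∂_2 = (12 − 8) − 0 = 4, and there is no ∂_2, so H_1 ≅ Z^4.

(K is a triangulation of a wedge of 4 circles.)

H_0 = Z,  H_1 = Z^4.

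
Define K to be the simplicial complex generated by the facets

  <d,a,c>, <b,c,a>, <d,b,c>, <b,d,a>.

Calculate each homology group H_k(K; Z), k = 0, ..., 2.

H_0 ≅ Z,  H_1 = 0,  H_2 ≅ Z.

Take the total order a < b < c < d on the vertex set. Then K (dimension 2) consists of the simplices:

  0-simplices (4): a, b, c, d
  1-simplices (6): ab, ac, ad, bc, bd, cd
  2-simplices (4): abc, abd, acd, bcd

Hence C_0 ≅ Z^4, C_1 ≅ Z^6, C_2 ≅ Z^4.

∂_1: C_1 → C_0 is given by ∂[p,q] = [q] − [p]. For instance
  ∂bd = d − b.
As a 4×6 matrix over Z this has rank 3, with invariant factors (1,1,1).

Boundary ∂_2: C_2 → C_1 acts by ∂[p,q,r] = [q,r] − [p,r] + [p,q]. For instance
  ∂abc = bc − ac + ab,
  ∂abd = bd − ad + ab.
The resulting 6×4 matrix has rank 3, and its Smith normal form has invariant factors (1,1,1).

Computing H_k = (kernel of ∂_k) / (image of ∂_{k+1}):

  H_0: rank C_0 − rank ∂_1 = 4 − 3 = 1, and the invariant factors of ∂_1 are all 1, so H_0 ≅ Z.
  H_1: rank ker ∂_1 − rank ∂_2 = (6 − 3) − 3 = 0, and the invariant factors of ∂_2 are all 1, so H_1 ≅ 0.
  H_2: rank ker ∂_2 − rank ∂_3 = (4 − 3) − 0 = 1, and there is no ∂_3, so H_2 ≅ Z.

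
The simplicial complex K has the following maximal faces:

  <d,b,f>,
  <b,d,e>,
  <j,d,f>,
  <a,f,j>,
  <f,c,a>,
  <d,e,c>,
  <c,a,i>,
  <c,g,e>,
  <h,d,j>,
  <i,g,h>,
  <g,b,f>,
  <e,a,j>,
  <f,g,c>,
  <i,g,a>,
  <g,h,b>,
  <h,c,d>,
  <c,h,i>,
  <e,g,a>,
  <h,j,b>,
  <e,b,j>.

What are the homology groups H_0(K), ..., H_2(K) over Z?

H_0 = Z,  H_1 = Z ⊕ Z/2,  H_2 = 0.

Order the vertices as a < b < c < d < e < f < g < h < i < j. Listing each simplex with vertices in this order, K has dimension 2 with simplices:

  0-simplices (10): a, b, c, d, e, f, g, h, i, j
  1-simplices (30): ac, ae, af, ag, ai, aj, bd, be, bf, bg, bh, bj, cd, ce, cf, cg, ch, ci, de, df, dh, dj, eg, ej, fg, fj, gh, gi, hi, hj
  2-simplices (20): acf, aci, aeg, aej, afj, agi, bde, bdf, bej, bfg, bgh, bhj, cde, cdh, ceg, cfg, chi, dfj, dhj, ghi

Hence C_0 ≅ Z^10, C_1 ≅ Z^30, C_2 ≅ Z^20.

∂_1: C_1 → C_0 sends each edge [p,q] (with p < q) to q − p. For instance
  ∂df = f − d.
This gives a 10×30 integer matrix of rank 9; reducing to Smith normal form yields diagonal entries (1,1,1,1,1,1,1,1,1).

The boundary map ∂_2: C_2 → C_1 acts by ∂[p,q,r] = [q,r] − [p,r] + [p,q]. For instance
  ∂aej = ej − aj + ae,
  ∂bhj = hj − bj + bh.
As a 30×20 matrix over Z this has rank 20, with invariant factors (1,1,1,1,1,1,1,1,1,1,1,1,1,1,1,1,1,1,1,2).

Now H_k = ker ∂_k / im ∂_{k+1}, so:

  H_0: rank C_0 − rank ∂_1 = 10 − 9 = 1, and the invariant factors of ∂_1 are all 1, so H_0 ≅ Z.
  H_1: rank ker ∂_1 − rank ∂_2 = (30 − 9) − 20 = 1, and ∂_2 has invariant factor 2 > 1, so H_1 ≅ Z ⊕ Z/2.
  H_2: rank ker ∂_2 − rank ∂_3 = (20 − 20) − 0 = 0, and there is no ∂_3, so H_2 ≅ 0.

(K is a triangulation of the Klein bottle.)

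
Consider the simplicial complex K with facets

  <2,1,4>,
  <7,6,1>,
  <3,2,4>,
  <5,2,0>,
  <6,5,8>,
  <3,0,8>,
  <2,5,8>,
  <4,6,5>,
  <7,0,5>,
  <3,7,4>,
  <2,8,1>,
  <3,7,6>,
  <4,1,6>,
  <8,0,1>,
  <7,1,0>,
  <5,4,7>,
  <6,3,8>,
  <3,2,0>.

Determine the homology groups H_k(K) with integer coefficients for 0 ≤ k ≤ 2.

Order the vertices as 0 < 1 < 2 < 3 < 4 < 5 < 6 < 7 < 8. Listing each simplex with vertices in this order, K has dimension 2 with simplices:

  0-simplices (9): [0], [1], [2], [3], [4], [5], [6], [7], [8]
  1-simplices (27): (27 of them)
  2-simplices (18): [0,1,7], [0,1,8], [0,2,3], [0,2,5], [0,3,8], [0,5,7], [1,2,4], [1,2,8], [1,4,6], [1,6,7], [2,3,4], [2,5,8], [3,4,7], [3,6,7], [3,6,8], [4,5,6], [4,5,7], [5,6,8]

so the chain groups are C_0 ≅ Z^9, C_1 ≅ Z^27, C_2 ≅ Z^18.

∂_1: C_1 → C_0 is given by ∂[p,q] = [q] − [p]. For instance
  ∂[0,5] = [5] − [0].
As a 9×27 matrix over Z this has rank 8, with invariant factors (1,1,1,1,1,1,1,1).

The boundary map ∂_2: C_2 → C_1 maps a triangle to the signed sum of its edges. For instance
  ∂[2,5,8] = [5,8] − [2,8] + [2,5],
  ∂[0,1,8] = [1,8] − [0,8] + [0,1].
The resulting 27×18 matrix has rank 18, and its Smith normal form has invariant factors (1,1,1,1,1,1,1,1,1,1,1,1,1,1,1,1,1,2).

Now H_k = ker ∂_k / im ∂_{k+1}, so:

  H_0: rank C_0 − rank ∂_1 = 9 − 8 = 1, and the invariant factors of ∂_1 are all 1, so H_0 = Z.
  H_1: rank ker ∂_1 − rank ∂_2 = (27 − 8) − 18 = 1, and ∂_2 has invariant factor 2 > 1, so H_1 = Z ⊕ Z_2.
  H_2: rank ker ∂_2 − rank ∂_3 = (18 − 18) − 0 = 0, and there is no ∂_3, so H_2 = 0.

As a check, the Euler characteristic is 9 − 27 + 18 = 0, which agrees with 1 − 1 + 0 = 0.

H_0 ≅ Z,  H_1 ≅ Z ⊕ Z_2,  H_2 = 0.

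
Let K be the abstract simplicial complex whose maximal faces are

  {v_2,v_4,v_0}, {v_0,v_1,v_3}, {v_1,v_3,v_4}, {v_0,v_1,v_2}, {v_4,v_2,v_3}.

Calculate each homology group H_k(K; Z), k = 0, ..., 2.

K has 5 vertices, 10 edges, 5 triangles.
rank ∂_0 = 0, rank ∂_1 = 4 ⇒ b_0 = 5 − 0 − 4 = 1; all invariant factors of ∂_1 are 1 so no torsion. So H_0 ≅ Z.
rank ∂_1 = 4, rank ∂_2 = 5 ⇒ b_1 = 10 − 4 − 5 = 1; all invariant factors of ∂_2 are 1 so no torsion. So H_1 ≅ Z.
rank ∂_2 = 5, rank ∂_3 = 0 ⇒ b_2 = 5 − 5 − 0 = 0. So H_2 ≅ 0.

H_0 ≅ Z,  H_1 ≅ Z,  H_2 = 0.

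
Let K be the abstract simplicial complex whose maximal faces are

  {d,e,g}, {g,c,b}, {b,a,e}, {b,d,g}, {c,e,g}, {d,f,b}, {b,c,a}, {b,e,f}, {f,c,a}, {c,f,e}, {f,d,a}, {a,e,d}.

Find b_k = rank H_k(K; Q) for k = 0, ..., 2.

Order the vertices as a < b < c < d < e < f < g. Listing each simplex with vertices in this order, K has dimension 2 with simplices:

  0-simplices (7): a, b, c, d, e, f, g
  1-simplices (18): ab, ac, ad, ae, af, bc, bd, be, bf, bg, ce, cf, cg, de, df, dg, ef, eg
  2-simplices (12): abc, abe, acf, ade, adf, bcg, bdf, bdg, bef, cef, ceg, deg

Hence C_0 ≅ Z^7, C_1 ≅ Z^18, C_2 ≅ Z^12.

Boundary ∂_1: C_1 → C_0 maps an edge to its endpoints' difference, ∂[p,q] = q − p.
The 7×18 boundary matrix has rank 6 and Smith normal form diag(1,1,1,1,1,1).

Boundary ∂_2: C_2 → C_1 maps a triangle to the signed sum of its edges. For instance
  ∂ade = de − ae + ad,
  ∂bcg = cg − bg + bc.
The 18×12 boundary matrix has rank 12 and Smith normal form diag(1,1,1,1,1,1,1,1,1,1,1,2).

From H_k ≅ ker(∂_k) / im(∂_{k+1}) we obtain:

  H_0: rank C_0 − rank ∂_1 = 7 − 6 = 1, and the invariant factors of ∂_1 are all 1, so H_0 ≅ Z.
  H_1: rank ker ∂_1 − rank ∂_2 = (18 − 6) − 12 = 0, and ∂_2 has invariant factor 2 > 1, so H_1 ≅ Z/2.
  H_2: rank ker ∂_2 − rank ∂_3 = (12 − 12) − 0 = 0, and there is no ∂_3, so H_2 ≅ 0.

(K is a triangulation of the real projective plane RP^2.)

Hence the Betti numbers are b_0 = 1, b_1 = 0, b_2 = 0.

b_0 = 1, b_1 = 0, b_2 = 0.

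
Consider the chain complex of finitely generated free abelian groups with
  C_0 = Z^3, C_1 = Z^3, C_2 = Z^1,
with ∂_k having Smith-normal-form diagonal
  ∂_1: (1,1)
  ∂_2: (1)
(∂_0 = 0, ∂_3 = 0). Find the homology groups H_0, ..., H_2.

H_0: b_0 = 3 − 0 − 2 = 1; torsion from ∂_1 factors > 1: none. So H_0 = Z.
H_1: b_1 = 3 − 2 − 1 = 0; torsion from ∂_2 factors > 1: none. So H_1 = 0.
H_2: b_2 = 1 − 1 − 0 = 0; torsion from ∂_3 factors > 1: none. So H_2 = 0.

H_0 = Z,  H_1 = 0,  H_2 = 0.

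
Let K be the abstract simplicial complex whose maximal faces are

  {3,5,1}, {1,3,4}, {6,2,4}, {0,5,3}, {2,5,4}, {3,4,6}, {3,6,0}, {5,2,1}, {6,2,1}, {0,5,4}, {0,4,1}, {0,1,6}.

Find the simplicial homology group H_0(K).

H_0 = Z.

Order the vertices as 0 < 1 < 2 < 3 < 4 < 5 < 6. Listing each simplex with vertices in this order, K has dimension 2 with simplices:

  0-simplices (7): [0], [1], [2], [3], [4], [5], [6]
  1-simplices (18): [0,1], [0,3], [0,4], [0,5], [0,6], [1,2], [1,3], [1,4], [1,5], [1,6], [2,4], [2,5], [2,6], [3,4], [3,5], [3,6], [4,5], [4,6]
  2-simplices (12): [0,1,4], [0,1,6], [0,3,5], [0,3,6], [0,4,5], [1,2,5], [1,2,6], [1,3,4], [1,3,5], [2,4,5], [2,4,6], [3,4,6]

so the chain groups are C_0 ≅ Z^7, C_1 ≅ Z^18, C_2 ≅ Z^12.

∂_1: C_1 → C_0 sends each edge [p,q] (with p < q) to q − p.
The 7×18 boundary matrix has rank 6 and Smith normal form diag(1,1,1,1,1,1).

∂_2: C_2 → C_1 maps a triangle to the signed sum of its edges. For instance
  ∂[3,4,6] = [4,6] − [3,6] + [3,4],
  ∂[1,2,6] = [2,6] − [1,6] + [1,2].
As a 18×12 matrix over Z this has rank 12, with invariant factors (1,1,1,1,1,1,1,1,1,1,1,2).

Reading off H_k = ker ∂_k / im ∂_{k+1}:

  H_0: rank C_0 − rank ∂_1 = 7 − 6 = 1, and the invariant factors of ∂_1 are all 1, so H_0 ≅ Z.

(K is a triangulation of the real projective plane RP^2.)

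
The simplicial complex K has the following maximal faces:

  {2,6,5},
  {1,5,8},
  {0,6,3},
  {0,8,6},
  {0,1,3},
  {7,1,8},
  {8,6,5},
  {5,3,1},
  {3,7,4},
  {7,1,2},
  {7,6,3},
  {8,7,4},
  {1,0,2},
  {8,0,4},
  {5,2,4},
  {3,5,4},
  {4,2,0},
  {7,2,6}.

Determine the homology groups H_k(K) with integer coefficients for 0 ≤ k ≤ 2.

K has 9 vertices, 27 edges, 18 triangles.
rank ∂_0 = 0, rank ∂_1 = 8 ⇒ b_0 = 9 − 0 − 8 = 1; all invariant factors of ∂_1 are 1 so no torsion. So H_0 = Z.
rank ∂_1 = 8, rank ∂_2 = 17 ⇒ b_1 = 27 − 8 − 17 = 2; all invariant factors of ∂_2 are 1 so no torsion. So H_1 = Z^2.
rank ∂_2 = 17, rank ∂_3 = 0 ⇒ b_2 = 18 − 17 − 0 = 1. So H_2 = Z.

H_0 = Z,  H_1 = Z^2,  H_2 = Z.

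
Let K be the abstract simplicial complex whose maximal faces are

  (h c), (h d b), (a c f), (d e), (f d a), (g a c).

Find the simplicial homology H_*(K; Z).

H_0 = Z,  H_1 = Z,  H_2 = 0.

We work with the vertex ordering a < b < c < d < e < f < g < h. The simplices of K, each written with vertices in increasing order, are:

  0-simplices (8): a, b, c, d, e, f, g, h
  1-simplices (12): ac, ad, af, ag, bd, bh, cf, cg, ch, de, df, dh
  2-simplices (4): acf, acg, adf, bdh

so the chain groups are C_0 ≅ Z^8, C_1 ≅ Z^12, C_2 ≅ Z^4.

∂_1: C_1 → C_0 maps an edge to its endpoints' difference, ∂[p,q] = q − p. For instance
  ∂de = e − d.
The 8×12 boundary matrix has rank 7 and Smith normal form diag(1,1,1,1,1,1,1).

Boundary ∂_2: C_2 → C_1 sends each 2-simplex [p,q,r] to [q,r] − [p,r] + [p,q]. For instance
  ∂bdh = dh − bh + bd,
  ∂acf = cf − af + ac.
As a 12×4 matrix over Z this has rank 4, with invariant factors (1,1,1,1).

Computing H_k = (kernel of ∂_k) / (image of ∂_{k+1}):

  H_0: rank C_0 − rank ∂_1 = 8 − 7 = 1, and the invariant factors of ∂_1 are all 1, so H_0 ≅ Z.
  H_1: rank ker ∂_1 − rank ∂_2 = (12 − 7) − 4 = 1, and the invariant factors of ∂_2 are all 1, so H_1 ≅ Z.
  H_2: rank ker ∂_2 − rank ∂_3 = (4 − 4) − 0 = 0, and there is no ∂_3, so H_2 ≅ 0.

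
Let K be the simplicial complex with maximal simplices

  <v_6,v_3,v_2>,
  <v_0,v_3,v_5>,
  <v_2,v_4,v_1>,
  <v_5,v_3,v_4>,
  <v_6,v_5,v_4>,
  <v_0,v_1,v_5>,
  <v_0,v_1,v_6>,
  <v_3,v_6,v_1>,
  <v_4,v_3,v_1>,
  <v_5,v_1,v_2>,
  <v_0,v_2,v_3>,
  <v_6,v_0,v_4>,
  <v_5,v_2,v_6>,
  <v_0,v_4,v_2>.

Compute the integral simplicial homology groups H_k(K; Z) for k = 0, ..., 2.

H_0 = Z,  H_1 = Z^2,  H_2 = Z.

Take the total order v_0 < v_1 < v_2 < v_3 < v_4 < v_5 < v_6 on the vertex set. Then K (dimension 2) consists of the simplices:

  0-simplices (7): [v_0], [v_1], [v_2], [v_3], [v_4], [v_5], [v_6]
  1-simplices (21): (21 of them)
  2-simplices (14): (14 of them)

Hence C_0 ≅ Z^7, C_1 ≅ Z^21, C_2 ≅ Z^14.

∂_1: C_1 → C_0 maps an edge to its endpoints' difference, ∂[p,q] = q − p. For instance
  ∂[v_3,v_4] = [v_4] − [v_3].
The resulting 7×21 matrix has rank 6, and its Smith normal form has invariant factors (1,1,1,1,1,1).

The boundary map ∂_2: C_2 → C_1 acts by ∂[p,q,r] = [q,r] − [p,r] + [p,q]. For instance
  ∂[v_0,v_1,v_6] = [v_1,v_6] − [v_0,v_6] + [v_0,v_1],
  ∂[v_2,v_3,v_6] = [v_3,v_6] − [v_2,v_6] + [v_2,v_3].
As a 21×14 matrix over Z this has rank 13, with invariant factors (1,1,1,1,1,1,1,1,1,1,1,1,1).

Reading off H_k = ker ∂_k / im ∂_{k+1}:

  H_0: rank C_0 − rank ∂_1 = 7 − 6 = 1, and the invariant factors of ∂_1 are all 1, so H_0 = Z.
  H_1: rank ker ∂_1 − rank ∂_2 = (21 − 6) − 13 = 2, and the invariant factors of ∂_2 are all 1, so H_1 = Z^2.
  H_2: rank ker ∂_2 − rank ∂_3 = (14 − 13) − 0 = 1, and there is no ∂_3, so H_2 = Z.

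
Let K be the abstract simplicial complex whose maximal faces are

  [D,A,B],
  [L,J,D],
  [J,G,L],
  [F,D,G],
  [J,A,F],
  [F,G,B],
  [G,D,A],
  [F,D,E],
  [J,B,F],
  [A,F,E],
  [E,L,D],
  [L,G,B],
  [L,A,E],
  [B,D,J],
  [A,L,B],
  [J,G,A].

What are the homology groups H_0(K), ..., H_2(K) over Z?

Take the total order A < B < D < E < F < G < J < L on the vertex set. Then K (dimension 2) consists of the simplices:

  0-simplices (8): A, B, D, E, F, G, J, L
  1-simplices (24): AB, AD, AE, AF, AG, AJ, AL, BD, BF, BG, BJ, BL, DE, DF, DG, DJ, DL, EF, EL, FG, FJ, GJ, GL, JL
  2-simplices (16): ABD, ABL, ADG, AEF, AEL, AFJ, AGJ, BDJ, BFG, BFJ, BGL, DEF, DEL, DFG, DJL, GJL

Hence C_0 ≅ Z^8, C_1 ≅ Z^24, C_2 ≅ Z^16.

The boundary map ∂_1: C_1 → C_0 sends each edge [p,q] (with p < q) to q − p.
The 8×24 boundary matrix has rank 7 and Smith normal form diag(1,1,1,1,1,1,1).

∂_2: C_2 → C_1 sends each 2-simplex [p,q,r] to [q,r] − [p,r] + [p,q]. For instance
  ∂AEL = EL − AL + AE,
  ∂DFG = FG − DG + DF.
The 24×16 boundary matrix has rank 15 and Smith normal form diag(1,1,1,1,1,1,1,1,1,1,1,1,1,1,1).

Computing H_k = (kernel of ∂_k) / (image of ∂_{k+1}):

  H_0: rank C_0 − rank ∂_1 = 8 − 7 = 1, and the invariant factors of ∂_1 are all 1, so H_0 ≅ Z.
  H_1: rank ker ∂_1 − rank ∂_2 = (24 − 7) − 15 = 2, and the invariant factors of ∂_2 are all 1, so H_1 ≅ Z^2.
  H_2: rank ker ∂_2 − rank ∂_3 = (16 − 15) − 0 = 1, and there is no ∂_3, so H_2 ≅ Z.

(K is a triangulation of the torus T^2.)

H_0 = Z,  H_1 = Z^2,  H_2 = Z.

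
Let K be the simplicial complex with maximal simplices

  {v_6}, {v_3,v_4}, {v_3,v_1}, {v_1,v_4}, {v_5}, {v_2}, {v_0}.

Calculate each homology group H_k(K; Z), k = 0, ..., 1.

Take the total order v_0 < v_1 < v_2 < v_3 < v_4 < v_5 < v_6 on the vertex set. Then K (dimension 1) consists of the simplices:

  0-simplices (7): [v_0], [v_1], [v_2], [v_3], [v_4], [v_5], [v_6]
  1-simplices (3): [v_1,v_3], [v_1,v_4], [v_3,v_4]

giving chain groups C_0 ≅ Z^7, C_1 ≅ Z^3.

∂_1: C_1 → C_0 is given by ∂[p,q] = [q] − [p].
The 7×3 boundary matrix has rank 2 and Smith normal form diag(1,1).

Computing H_k = (kernel of ∂_k) / (image of ∂_{k+1}):

  H_0: rank C_0 − rank ∂_1 = 7 − 2 = 5, and the invariant factors of ∂_1 are all 1, so H_0 ≅ Z^5.
  H_1: rank ker ∂_1 − rank ∂_2 = (3 − 2) − 0 = 1, and there is no ∂_2, so H_1 ≅ Z.

As a check, the Euler characteristic is 7 − 3 = 4, which agrees with 5 − 1 = 4.

H_0 = Z^5,  H_1 = Z.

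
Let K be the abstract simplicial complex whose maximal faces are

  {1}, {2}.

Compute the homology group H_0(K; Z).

Fix the vertex order 1 < 2 and write every simplex with vertices in increasing order. Then dim K = 0 and the simplices of K are:

  0-simplices (2): [1], [2]

Hence C_0 ≅ Z^2.

Now H_k = ker ∂_k / im ∂_{k+1}, so:

  H_0: rank C_0 − rank ∂_1 = 2 − 0 = 2, and there is no ∂_1, so H_0 ≅ Z^2.

H_0 = Z^2.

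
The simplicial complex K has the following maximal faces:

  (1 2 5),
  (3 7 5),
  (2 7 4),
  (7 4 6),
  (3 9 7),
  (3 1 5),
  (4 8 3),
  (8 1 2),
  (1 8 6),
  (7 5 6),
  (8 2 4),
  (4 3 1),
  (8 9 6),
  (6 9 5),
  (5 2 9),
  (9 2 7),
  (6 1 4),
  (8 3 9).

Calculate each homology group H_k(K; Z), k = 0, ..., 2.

We work with the vertex ordering 1 < 2 < 3 < 4 < 5 < 6 < 7 < 8 < 9. The simplices of K, each written with vertices in increasing order, are:

  0-simplices (9): [1], [2], [3], [4], [5], [6], [7], [8], [9]
  1-simplices (27): (27 of them)
  2-simplices (18): [1,2,5], [1,2,8], [1,3,4], [1,3,5], [1,4,6], [1,6,8], [2,4,7], [2,4,8], [2,5,9], [2,7,9], [3,4,8], [3,5,7], [3,7,9], [3,8,9], [4,6,7], [5,6,7], [5,6,9], [6,8,9]

Hence C_0 ≅ Z^9, C_1 ≅ Z^27, C_2 ≅ Z^18.

The boundary map ∂_1: C_1 → C_0 maps an edge to its endpoints' difference, ∂[p,q] = q − p. For instance
  ∂[3,7] = [7] − [3].
The resulting 9×27 matrix has rank 8, and its Smith normal form has invariant factors (1,1,1,1,1,1,1,1).

Boundary ∂_2: C_2 → C_1 acts by ∂[p,q,r] = [q,r] − [p,r] + [p,q]. For instance
  ∂[2,4,7] = [4,7] − [2,7] + [2,4],
  ∂[3,5,7] = [5,7] − [3,7] + [3,5].
As a 27×18 matrix over Z this has rank 18, with invariant factors (1,1,1,1,1,1,1,1,1,1,1,1,1,1,1,1,1,2).

Reading off H_k = ker ∂_k / im ∂_{k+1}:

  H_0: rank C_0 − rank ∂_1 = 9 − 8 = 1, and the invariant factors of ∂_1 are all 1, so H_0 ≅ Z.
  H_1: rank ker ∂_1 − rank ∂_2 = (27 − 8) − 18 = 1, and ∂_2 has invariant factor 2 > 1, so H_1 ≅ Z ⊕ Z/2Z.
  H_2: rank ker ∂_2 − rank ∂_3 = (18 − 18) − 0 = 0, and there is no ∂_3, so H_2 ≅ 0.

H_0 = Z,  H_1 = Z ⊕ Z/2Z,  H_2 = 0.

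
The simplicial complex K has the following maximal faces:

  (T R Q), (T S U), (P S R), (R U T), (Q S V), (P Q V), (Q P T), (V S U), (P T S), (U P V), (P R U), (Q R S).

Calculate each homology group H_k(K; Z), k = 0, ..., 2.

We work with the vertex ordering P < Q < R < S < T < U < V. The simplices of K, each written with vertices in increasing order, are:

  0-simplices (7): P, Q, R, S, T, U, V
  1-simplices (18): PQ, PR, PS, PT, PU, PV, QR, QS, QT, QV, RS, RT, RU, ST, SU, SV, TU, UV
  2-simplices (12): PQT, PQV, PRS, PRU, PST, PUV, QRS, QRT, QSV, RTU, STU, SUV

so the chain groups are C_0 ≅ Z^7, C_1 ≅ Z^18, C_2 ≅ Z^12.

∂_1: C_1 → C_0 is given by ∂[p,q] = [q] − [p]. For instance
  ∂SU = U − S.
This gives a 7×18 integer matrix of rank 6; reducing to Smith normal form yields diagonal entries (1,1,1,1,1,1).

∂_2: C_2 → C_1 acts by ∂[p,q,r] = [q,r] − [p,r] + [p,q]. For instance
  ∂STU = TU − SU + ST,
  ∂QSV = SV − QV + QS.
This gives a 18×12 integer matrix of rank 12; reducing to Smith normal form yields diagonal entries (1,1,1,1,1,1,1,1,1,1,1,2).

Computing H_k = (kernel of ∂_k) / (image of ∂_{k+1}):

  H_0: rank C_0 − rank ∂_1 = 7 − 6 = 1, and the invariant factors of ∂_1 are all 1, so H_0 ≅ Z.
  H_1: rank ker ∂_1 − rank ∂_2 = (18 − 6) − 12 = 0, and ∂_2 has invariant factor 2 > 1, so H_1 ≅ Z/2Z.
  H_2: rank ker ∂_2 − rank ∂_3 = (12 − 12) − 0 = 0, and there is no ∂_3, so H_2 ≅ 0.

As a check, the Euler characteristic is 7 − 18 + 12 = 1, which agrees with 1 − 0 + 0 = 1.

H_0 = Z,  H_1 = Z/2Z,  H_2 = 0.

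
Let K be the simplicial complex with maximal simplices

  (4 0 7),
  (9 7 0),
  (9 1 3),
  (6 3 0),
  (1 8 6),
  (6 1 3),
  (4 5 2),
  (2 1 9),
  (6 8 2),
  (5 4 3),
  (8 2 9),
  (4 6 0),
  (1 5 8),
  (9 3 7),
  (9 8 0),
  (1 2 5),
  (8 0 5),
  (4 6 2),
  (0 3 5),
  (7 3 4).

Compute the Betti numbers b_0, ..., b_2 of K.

b_0 = 1, b_1 = 1, b_2 = 0.

We work with the vertex ordering 0 < 1 < 2 < 3 < 4 < 5 < 6 < 7 < 8 < 9. The simplices of K, each written with vertices in increasing order, are:

  0-simplices (10): [0], [1], [2], [3], [4], [5], [6], [7], [8], [9]
  1-simplices (30): (30 of them)
  2-simplices (20): (20 of them)

so the chain groups are C_0 ≅ Z^10, C_1 ≅ Z^30, C_2 ≅ Z^20.

Boundary ∂_1: C_1 → C_0 is given by ∂[p,q] = [q] − [p]. For instance
  ∂[2,4] = [4] − [2].
As a 10×30 matrix over Z this has rank 9, with invariant factors (1,1,1,1,1,1,1,1,1).

The boundary map ∂_2: C_2 → C_1 sends each 2-simplex [p,q,r] to [q,r] − [p,r] + [p,q]. For instance
  ∂[1,6,8] = [6,8] − [1,8] + [1,6],
  ∂[0,4,7] = [4,7] − [0,7] + [0,4].
The resulting 30×20 matrix has rank 20, and its Smith normal form has invariant factors (1,1,1,1,1,1,1,1,1,1,1,1,1,1,1,1,1,1,1,2).

From H_k ≅ ker(∂_k) / im(∂_{k+1}) we obtain:

  H_0: rank C_0 − rank ∂_1 = 10 − 9 = 1, and the invariant factors of ∂_1 are all 1, so H_0 ≅ Z.
  H_1: rank ker ∂_1 − rank ∂_2 = (30 − 9) − 20 = 1, and ∂_2 has invariant factor 2 > 1, so H_1 ≅ Z ⊕ Z/2Z.
  H_2: rank ker ∂_2 − rank ∂_3 = (20 − 20) − 0 = 0, and there is no ∂_3, so H_2 ≅ 0.

As a check, the Euler characteristic is 10 − 30 + 20 = 0, which agrees with 1 − 1 + 0 = 0.

Hence the Betti numbers are b_0 = 1, b_1 = 1, b_2 = 0.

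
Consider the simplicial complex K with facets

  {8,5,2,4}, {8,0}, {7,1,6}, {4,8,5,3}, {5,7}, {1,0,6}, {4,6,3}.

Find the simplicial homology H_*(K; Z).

H_0 ≅ Z,  H_1 ≅ Z^2,  H_2 = 0,  H_3 = 0.

Take the total order 0 < 1 < 2 < 3 < 4 < 5 < 6 < 7 < 8 on the vertex set. Then K (dimension 3) consists of the simplices:

  0-simplices (9): [0], [1], [2], [3], [4], [5], [6], [7], [8]
  1-simplices (18): [0,1], [0,6], [0,8], [1,6], [1,7], [2,4], [2,5], [2,8], [3,4], [3,5], [3,6], [3,8], [4,5], [4,6], [4,8], [5,7], [5,8], [6,7]
  2-simplices (10): [0,1,6], [1,6,7], [2,4,5], [2,4,8], [2,5,8], [3,4,5], [3,4,6], [3,4,8], [3,5,8], [4,5,8]
  3-simplices (2): [2,4,5,8], [3,4,5,8]

so the chain groups are C_0 ≅ Z^9, C_1 ≅ Z^18, C_2 ≅ Z^10, C_3 ≅ Z^2.

Boundary ∂_1: C_1 → C_0 is given by ∂[p,q] = [q] − [p].
This gives a 9×18 integer matrix of rank 8; reducing to Smith normal form yields diagonal entries (1,1,1,1,1,1,1,1).

Boundary ∂_2: C_2 → C_1 acts by ∂[p,q,r] = [q,r] − [p,r] + [p,q]. For instance
  ∂[2,4,8] = [4,8] − [2,8] + [2,4],
  ∂[3,4,5] = [4,5] − [3,5] + [3,4].
As a 18×10 matrix over Z this has rank 8, with invariant factors (1,1,1,1,1,1,1,1).

∂_3: C_3 → C_2 sends each 3-simplex σ to the alternating sum Σ_i (−1)^i (σ with its i-th vertex removed). For instance
  ∂[2,4,5,8] = [4,5,8] − [2,5,8] + [2,4,8] − [2,4,5],
  ∂[3,4,5,8] = [4,5,8] − [3,5,8] + [3,4,8] − [3,4,5].
As a 10×2 matrix over Z this has rank 2, with invariant factors (1,1).

Computing H_k = (kernel of ∂_k) / (image of ∂_{k+1}):

  H_0: rank C_0 − rank ∂_1 = 9 − 8 = 1, and the invariant factors of ∂_1 are all 1, so H_0 ≅ Z.
  H_1: rank ker ∂_1 − rank ∂_2 = (18 − 8) − 8 = 2, and the invariant factors of ∂_2 are all 1, so H_1 ≅ Z^2.
  H_2: rank ker ∂_2 − rank ∂_3 = (10 − 8) − 2 = 0, and the invariant factors of ∂_3 are all 1, so H_2 ≅ 0.
  H_3: rank ker ∂_3 − rank ∂_4 = (2 − 2) − 0 = 0, and there is no ∂_4, so H_3 ≅ 0.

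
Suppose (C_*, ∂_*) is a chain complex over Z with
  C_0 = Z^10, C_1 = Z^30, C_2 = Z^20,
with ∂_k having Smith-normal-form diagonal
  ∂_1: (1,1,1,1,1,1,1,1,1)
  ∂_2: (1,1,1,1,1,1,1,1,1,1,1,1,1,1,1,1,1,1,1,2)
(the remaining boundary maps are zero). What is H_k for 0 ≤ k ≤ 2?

H_0 ≅ Z,  H_1 ≅ Z ⊕ Z/2,  H_2 = 0.

H_0: b_0 = 10 − 0 − 9 = 1; torsion from ∂_1 factors > 1: none. So H_0 ≅ Z.
H_1: b_1 = 30 − 9 − 20 = 1; torsion from ∂_2 factors > 1: [2]. So H_1 ≅ Z ⊕ Z/2.
H_2: b_2 = 20 − 20 − 0 = 0; torsion from ∂_3 factors > 1: none. So H_2 ≅ 0.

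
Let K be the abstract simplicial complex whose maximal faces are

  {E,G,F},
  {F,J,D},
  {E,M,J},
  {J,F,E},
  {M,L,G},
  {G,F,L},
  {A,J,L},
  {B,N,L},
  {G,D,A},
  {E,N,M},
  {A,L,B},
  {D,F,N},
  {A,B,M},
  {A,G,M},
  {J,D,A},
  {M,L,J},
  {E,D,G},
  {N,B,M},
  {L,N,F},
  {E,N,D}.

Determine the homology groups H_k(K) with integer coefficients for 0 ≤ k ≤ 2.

H_0 = Z,  H_1 = Z ⊕ Z/2Z,  H_2 = 0.

We work with the vertex ordering A < B < D < E < F < G < J < L < M < N. The simplices of K, each written with vertices in increasing order, are:

  0-simplices (10): A, B, D, E, F, G, J, L, M, N
  1-simplices (30): AB, AD, AG, AJ, AL, AM, BL, BM, BN, DE, DF, DG, DJ, DN, EF, EG, EJ, EM, EN, FG, FJ, FL, FN, GL, GM, JL, JM, LM, LN, MN
  2-simplices (20): ABL, ABM, ADG, ADJ, AGM, AJL, BLN, BMN, DEG, DEN, DFJ, DFN, EFG, EFJ, EJM, EMN, FGL, FLN, GLM, JLM

giving chain groups C_0 ≅ Z^10, C_1 ≅ Z^30, C_2 ≅ Z^20.

∂_1: C_1 → C_0 maps an edge to its endpoints' difference, ∂[p,q] = q − p.
The 10×30 boundary matrix has rank 9 and Smith normal form diag(1,1,1,1,1,1,1,1,1).

Boundary ∂_2: C_2 → C_1 acts by ∂[p,q,r] = [q,r] − [p,r] + [p,q]. For instance
  ∂ADJ = DJ − AJ + AD,
  ∂EMN = MN − EN + EM.
This gives a 30×20 integer matrix of rank 20; reducing to Smith normal form yields diagonal entries (1,1,1,1,1,1,1,1,1,1,1,1,1,1,1,1,1,1,1,2).

From H_k ≅ ker(∂_k) / im(∂_{k+1}) we obtain:

  H_0: rank C_0 − rank ∂_1 = 10 − 9 = 1, and the invariant factors of ∂_1 are all 1, so H_0 ≅ Z.
  H_1: rank ker ∂_1 − rank ∂_2 = (30 − 9) − 20 = 1, and ∂_2 has invariant factor 2 > 1, so H_1 ≅ Z ⊕ Z/2Z.
  H_2: rank ker ∂_2 − rank ∂_3 = (20 − 20) − 0 = 0, and there is no ∂_3, so H_2 ≅ 0.

(K is a triangulation of the Klein bottle.)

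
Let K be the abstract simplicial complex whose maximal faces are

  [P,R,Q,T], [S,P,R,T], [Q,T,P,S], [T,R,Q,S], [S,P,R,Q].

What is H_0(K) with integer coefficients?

Take the total order P < Q < R < S < T on the vertex set. Then K (dimension 3) consists of the simplices:

  0-simplices (5): P, Q, R, S, T
  1-simplices (10): PQ, PR, PS, PT, QR, QS, QT, RS, RT, ST
  2-simplices (10): PQR, PQS, PQT, PRS, PRT, PST, QRS, QRT, QST, RST
  3-simplices (5): PQRS, PQRT, PQST, PRST, QRST

Hence C_0 ≅ Z^5, C_1 ≅ Z^10, C_2 ≅ Z^10, C_3 ≅ Z^5.

The boundary map ∂_1: C_1 → C_0 is given by ∂[p,q] = [q] − [p]. For instance
  ∂PS = S − P.
This gives a 5×10 integer matrix of rank 4; reducing to Smith normal form yields diagonal entries (1,1,1,1).

∂_2: C_2 → C_1 maps a triangle to the signed sum of its edges. For instance
  ∂PRS = RS − PS + PR,
  ∂RST = ST − RT + RS.
The 10×10 boundary matrix has rank 6 and Smith normal form diag(1,1,1,1,1,1).

The boundary map ∂_3: C_3 → C_2 sends each 3-simplex σ to the alternating sum Σ_i (−1)^i (σ with its i-th vertex removed). For instance
  ∂PRST = RST − PST + PRT − PRS,
  ∂PQRT = QRT − PRT + PQT − PQR.
The resulting 10×5 matrix has rank 4, and its Smith normal form has invariant factors (1,1,1,1).

Computing H_k = (kernel of ∂_k) / (image of ∂_{k+1}):

  H_0: rank C_0 − rank ∂_1 = 5 − 4 = 1, and the invariant factors of ∂_1 are all 1, so H_0 = Z.

(K is a triangulation of the 3-sphere S^3.)

H_0 ≅ Z.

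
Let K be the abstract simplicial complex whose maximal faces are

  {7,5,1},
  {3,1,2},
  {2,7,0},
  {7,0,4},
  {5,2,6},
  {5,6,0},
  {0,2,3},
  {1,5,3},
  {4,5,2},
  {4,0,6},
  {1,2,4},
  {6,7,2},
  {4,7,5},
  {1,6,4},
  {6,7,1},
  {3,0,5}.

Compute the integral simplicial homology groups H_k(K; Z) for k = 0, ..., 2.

H_0 ≅ Z,  H_1 ≅ Z^2,  H_2 ≅ Z.

Order the vertices as 0 < 1 < 2 < 3 < 4 < 5 < 6 < 7. Listing each simplex with vertices in this order, K has dimension 2 with simplices:

  0-simplices (8): [0], [1], [2], [3], [4], [5], [6], [7]
  1-simplices (24): (24 of them)
  2-simplices (16): [0,2,3], [0,2,7], [0,3,5], [0,4,6], [0,4,7], [0,5,6], [1,2,3], [1,2,4], [1,3,5], [1,4,6], [1,5,7], [1,6,7], [2,4,5], [2,5,6], [2,6,7], [4,5,7]

so the chain groups are C_0 ≅ Z^8, C_1 ≅ Z^24, C_2 ≅ Z^16.

Boundary ∂_1: C_1 → C_0 sends each edge [p,q] (with p < q) to q − p.
As a 8×24 matrix over Z this has rank 7, with invariant factors (1,1,1,1,1,1,1).

∂_2: C_2 → C_1 sends each 2-simplex [p,q,r] to [q,r] − [p,r] + [p,q]. For instance
  ∂[2,6,7] = [6,7] − [2,7] + [2,6],
  ∂[0,4,7] = [4,7] − [0,7] + [0,4].
The resulting 24×16 matrix has rank 15, and its Smith normal form has invariant factors (1,1,1,1,1,1,1,1,1,1,1,1,1,1,1).

Now H_k = ker ∂_k / im ∂_{k+1}, so:

  H_0: rank C_0 − rank ∂_1 = 8 − 7 = 1, and the invariant factors of ∂_1 are all 1, so H_0 ≅ Z.
  H_1: rank ker ∂_1 − rank ∂_2 = (24 − 7) − 15 = 2, and the invariant factors of ∂_2 are all 1, so H_1 ≅ Z^2.
  H_2: rank ker ∂_2 − rank ∂_3 = (16 − 15) − 0 = 1, and there is no ∂_3, so H_2 ≅ Z.

As a check, the Euler characteristic is 8 − 24 + 16 = 0, which agrees with 1 − 2 + 1 = 0.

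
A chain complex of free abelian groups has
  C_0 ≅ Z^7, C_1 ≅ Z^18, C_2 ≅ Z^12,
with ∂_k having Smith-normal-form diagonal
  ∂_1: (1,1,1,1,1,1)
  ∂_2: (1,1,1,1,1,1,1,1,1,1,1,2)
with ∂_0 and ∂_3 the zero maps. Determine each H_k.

H_0: b_0 = 7 − 0 − 6 = 1; torsion from ∂_1 factors > 1: none. So H_0 ≅ Z.
H_1: b_1 = 18 − 6 − 12 = 0; torsion from ∂_2 factors > 1: [2]. So H_1 ≅ Z/2Z.
H_2: b_2 = 12 − 12 − 0 = 0; torsion from ∂_3 factors > 1: none. So H_2 ≅ 0.

H_0 ≅ Z,  H_1 ≅ Z/2Z,  H_2 = 0.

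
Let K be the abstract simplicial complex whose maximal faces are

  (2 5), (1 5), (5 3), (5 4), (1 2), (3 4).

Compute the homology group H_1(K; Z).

Order the vertices as 1 < 2 < 3 < 4 < 5. Listing each simplex with vertices in this order, K has dimension 1 with simplices:

  0-simplices (5): [1], [2], [3], [4], [5]
  1-simplices (6): [1,2], [1,5], [2,5], [3,4], [3,5], [4,5]

so the chain groups are C_0 ≅ Z^5, C_1 ≅ Z^6.

∂_1: C_1 → C_0 maps an edge to its endpoints' difference, ∂[p,q] = q − p. For instance
  ∂[2,5] = [5] − [2].
The 5×6 boundary matrix has rank 4 and Smith normal form diag(1,1,1,1).

Computing H_k = (kernel of ∂_k) / (image of ∂_{k+1}):

  H_1: rank ker ∂_1 − rank ∂_2 = (6 − 4) − 0 = 2, and there is no ∂_2, so H_1 ≅ Z^2.

(K is a triangulation of a wedge of 2 circles.)

H_1 = Z^2.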